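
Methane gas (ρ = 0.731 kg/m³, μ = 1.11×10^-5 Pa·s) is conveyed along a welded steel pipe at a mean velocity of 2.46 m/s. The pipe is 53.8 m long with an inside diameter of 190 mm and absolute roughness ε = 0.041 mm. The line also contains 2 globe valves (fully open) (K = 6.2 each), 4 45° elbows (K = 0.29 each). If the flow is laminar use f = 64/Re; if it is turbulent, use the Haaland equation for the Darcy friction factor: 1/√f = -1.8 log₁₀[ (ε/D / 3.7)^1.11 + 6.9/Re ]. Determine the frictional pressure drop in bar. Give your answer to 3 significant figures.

Reynolds number Re = ρVD/μ = 0.731 · 2.46 · 0.19 / 1.11e-05 = 3.078e+04.
Re > 4000 → turbulent. Relative roughness ε/D = 4.1e-05/0.19 = 0.000216. Haaland: 1/√f = -1.8 log₁₀[(0.000216/3.7)^1.11 + 6.9/3.078e+04] = -1.8 log₁₀[2e-05 + 0.000224] = 6.502, so f = 0.02365.
Total minor-loss coefficient ΣK = 2·6.2 + 4·0.29 = 13.6.
ΔP = [f·L/D + ΣK]·(ρV²/2) = [0.02365·53.8/0.19 + 13.6]·(0.731·2.46²/2) = [6.697 + 13.6]·2.212 = 44.81 Pa.
ΔP = 44.81 Pa = 4.48×10^-4 bar.

ΔP ≈ 4.48×10^-4 bar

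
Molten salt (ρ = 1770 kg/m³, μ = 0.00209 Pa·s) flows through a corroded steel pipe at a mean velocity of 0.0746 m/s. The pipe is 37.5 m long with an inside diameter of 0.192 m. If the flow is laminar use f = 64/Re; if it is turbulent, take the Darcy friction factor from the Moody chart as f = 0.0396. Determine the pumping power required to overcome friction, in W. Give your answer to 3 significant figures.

Reynolds number Re = ρVD/μ = 1770 · 0.0746 · 0.192 / 0.00209 = 1.213e+04.
Re > 4000 → turbulent; use the Moody-chart value f = 0.0396.
Darcy-Weisbach: ΔP = f(L/D)(ρV²/2) = 0.0396·(37.5/0.192)·(1770·0.0746²/2) = 0.0396·195.3·4.925 = 38.09 Pa.
Q = V·A = 0.0746·0.02895 = 0.00216 m³/s.
Pumping power P = QΔP = 0.00216·38.09 = 0.08228 W = 0.0823 W.

P ≈ 0.0823 W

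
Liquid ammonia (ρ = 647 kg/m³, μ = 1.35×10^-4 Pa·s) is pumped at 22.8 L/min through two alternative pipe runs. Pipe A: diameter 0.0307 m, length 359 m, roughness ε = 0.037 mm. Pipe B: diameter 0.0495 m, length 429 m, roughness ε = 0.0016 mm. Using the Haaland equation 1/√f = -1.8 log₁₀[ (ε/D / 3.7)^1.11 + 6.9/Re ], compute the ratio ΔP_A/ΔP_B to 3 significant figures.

Pipe A: V = Q/A = 0.00038/0.0007402 = 0.5134 m/s; Re = 7.553e+04; ε/D = 0.00121; Haaland → f = 0.02322; ΔP_A = f(L/D)(ρV²/2) = 2.315e+04 Pa.
Pipe B: V = Q/A = 0.00038/0.001924 = 0.1975 m/s; Re = 4.684e+04; ε/D = 3.23e-05; Haaland → f = 0.0211; ΔP_B = f(L/D)(ρV²/2) = 2306 Pa.
ΔP_A/ΔP_B = 2.315e+04/2306 = 10.0.

ΔP_A/ΔP_B ≈ 10.0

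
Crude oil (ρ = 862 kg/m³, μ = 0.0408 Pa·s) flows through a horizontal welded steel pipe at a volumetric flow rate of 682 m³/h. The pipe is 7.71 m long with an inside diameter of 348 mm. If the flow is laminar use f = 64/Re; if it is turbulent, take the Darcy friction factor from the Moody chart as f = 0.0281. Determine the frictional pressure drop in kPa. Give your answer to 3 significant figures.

ΔP ≈ 1.06 kPa

Q = 682 m³/h = 682/3600 = 0.1894 m³/s.
Cross-sectional area A = πD²/4 = π(0.348)²/4 = 0.09511 m²; mean velocity V = Q/A = 0.1894/0.09511 = 1.992 m/s.
Reynolds number Re = ρVD/μ = 862 · 1.992 · 0.348 / 0.0408 = 1.464e+04.
Re > 4000 → turbulent; use the Moody-chart value f = 0.0281.
Darcy-Weisbach: ΔP = f(L/D)(ρV²/2) = 0.0281·(7.71/0.348)·(862·1.992²/2) = 0.0281·22.16·1710 = 1064 Pa.
ΔP = 1064 Pa = 1.06 kPa.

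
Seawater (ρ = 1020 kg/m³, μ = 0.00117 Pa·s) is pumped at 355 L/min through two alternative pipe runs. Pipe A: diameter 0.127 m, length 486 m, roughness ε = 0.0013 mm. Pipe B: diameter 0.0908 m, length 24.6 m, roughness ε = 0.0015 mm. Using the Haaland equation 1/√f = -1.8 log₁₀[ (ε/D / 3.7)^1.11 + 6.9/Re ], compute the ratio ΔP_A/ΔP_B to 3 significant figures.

ΔP_A/ΔP_B ≈ 3.97

Pipe A: V = Q/A = 0.005917/0.01267 = 0.4671 m/s; Re = 5.171e+04; ε/D = 1.02e-05; Haaland → f = 0.02058; ΔP_A = f(L/D)(ρV²/2) = 8762 Pa.
Pipe B: V = Q/A = 0.005917/0.006475 = 0.9137 m/s; Re = 7.233e+04; ε/D = 1.65e-05; Haaland → f = 0.01914; ΔP_B = f(L/D)(ρV²/2) = 2208 Pa.
ΔP_A/ΔP_B = 8762/2208 = 3.97.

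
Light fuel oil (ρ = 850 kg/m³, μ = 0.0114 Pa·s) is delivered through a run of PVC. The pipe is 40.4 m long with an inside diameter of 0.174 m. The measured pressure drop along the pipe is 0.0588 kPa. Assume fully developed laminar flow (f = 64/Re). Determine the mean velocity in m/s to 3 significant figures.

V ≈ 0.121 m/s

For laminar flow, f = 64/Re with Re = ρVD/μ, so Darcy-Weisbach reduces to ΔP = 32μLV/D². Solving for V: V = ΔP·D²/(32μL) = 58.8·(0.174)²/(32·0.0114·40.4) = 0.1208 m/s.
Check: Re = ρVD/μ = 850·0.1208·0.174/0.0114 = 1567 < 2300, so the laminar assumption holds.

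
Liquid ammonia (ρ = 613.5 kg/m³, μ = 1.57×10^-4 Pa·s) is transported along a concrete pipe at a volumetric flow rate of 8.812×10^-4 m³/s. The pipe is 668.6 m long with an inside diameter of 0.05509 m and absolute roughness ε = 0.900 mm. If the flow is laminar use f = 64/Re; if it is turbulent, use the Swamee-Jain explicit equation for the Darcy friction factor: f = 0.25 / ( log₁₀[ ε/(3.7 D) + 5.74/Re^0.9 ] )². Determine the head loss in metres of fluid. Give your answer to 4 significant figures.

Cross-sectional area A = πD²/4 = π(0.05509)²/4 = 0.002384 m²; mean velocity V = Q/A = 0.0008812/0.002384 = 0.3697 m/s.
Reynolds number Re = ρVD/μ = 613.5 · 0.3697 · 0.05509 / 0.000157 = 7.958e+04.
Re > 4000 → turbulent. Relative roughness ε/D = 0.0009/0.05509 = 0.0163. Swamee-Jain: f = 0.25/(log₁₀[0.0163/3.7 + 5.74/7.958e+04^0.9])² = 0.25/(log₁₀[0.00442 + 0.000223])² = 0.25/(-2.334)² = 0.04591.
Darcy-Weisbach: ΔP = f(L/D)(ρV²/2) = 0.04591·(668.6/0.05509)·(613.5·0.3697²/2) = 0.04591·1.214e+04·41.92 = 2.336e+04 Pa.
Head loss h_f = ΔP/(ρg) = 2.336e+04/(613.5·9.81) = 3.881 m.

h_f ≈ 3.881 m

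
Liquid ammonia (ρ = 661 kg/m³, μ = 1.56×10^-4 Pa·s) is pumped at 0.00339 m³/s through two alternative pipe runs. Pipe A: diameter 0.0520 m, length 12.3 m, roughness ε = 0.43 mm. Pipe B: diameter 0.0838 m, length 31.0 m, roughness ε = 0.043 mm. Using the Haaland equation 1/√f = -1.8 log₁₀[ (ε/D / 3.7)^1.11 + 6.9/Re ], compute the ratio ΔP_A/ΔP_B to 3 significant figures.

Pipe A: V = Q/A = 0.00339/0.002124 = 1.596 m/s; Re = 3.517e+05; ε/D = 0.00827; Haaland → f = 0.03583; ΔP_A = f(L/D)(ρV²/2) = 7137 Pa.
Pipe B: V = Q/A = 0.00339/0.005515 = 0.6146 m/s; Re = 2.182e+05; ε/D = 0.000513; Haaland → f = 0.01857; ΔP_B = f(L/D)(ρV²/2) = 857.8 Pa.
ΔP_A/ΔP_B = 7137/857.8 = 8.32.

ΔP_A/ΔP_B ≈ 8.32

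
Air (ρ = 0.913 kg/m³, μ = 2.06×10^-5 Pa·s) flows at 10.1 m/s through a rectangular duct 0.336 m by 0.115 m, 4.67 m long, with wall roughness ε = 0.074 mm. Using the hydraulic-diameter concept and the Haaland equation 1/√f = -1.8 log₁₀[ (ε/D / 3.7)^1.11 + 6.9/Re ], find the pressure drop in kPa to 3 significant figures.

ΔP ≈ 0.0261 kPa

Hydraulic diameter D_h = 4A/P = 4·(0.336·0.115)/(2·(0.336+0.115)) = 0.1546/0.902 = 0.1714 m.
Re = ρVD_h/μ = 0.913·10.1·0.1714/2.06e-05 = 7.67e+04.
ε/D_h = 7.4e-05/0.1714 = 0.000432; Haaland gives 1/√f = -1.8 log₁₀[4.31e-05+9e-05] = 6.977, so f = 0.02054.
ΔP = f(L/D_h)(ρV²/2) = 0.02054·4.67/0.1714·46.57 = 26.07 Pa.
ΔP = 0.0261 kPa.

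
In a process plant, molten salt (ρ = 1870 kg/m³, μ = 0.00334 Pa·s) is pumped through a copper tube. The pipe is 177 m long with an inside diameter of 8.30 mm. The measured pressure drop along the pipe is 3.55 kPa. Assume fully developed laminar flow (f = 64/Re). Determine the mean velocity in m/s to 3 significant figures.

V ≈ 0.0129 m/s

For laminar flow, f = 64/Re with Re = ρVD/μ, so Darcy-Weisbach reduces to ΔP = 32μLV/D². Solving for V: V = ΔP·D²/(32μL) = 3550·(0.0083)²/(32·0.00334·177) = 0.01293 m/s.
Check: Re = ρVD/μ = 1870·0.01293·0.0083/0.00334 = 60.07 < 2300, so the laminar assumption holds.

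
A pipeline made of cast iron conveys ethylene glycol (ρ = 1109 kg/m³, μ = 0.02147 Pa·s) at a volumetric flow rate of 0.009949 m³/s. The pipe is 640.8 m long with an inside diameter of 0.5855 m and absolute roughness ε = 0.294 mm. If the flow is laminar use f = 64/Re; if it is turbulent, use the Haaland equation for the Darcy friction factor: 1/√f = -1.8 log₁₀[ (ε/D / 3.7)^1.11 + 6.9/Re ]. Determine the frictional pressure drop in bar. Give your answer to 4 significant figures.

ΔP ≈ 4.746×10^-4 bar

Cross-sectional area A = πD²/4 = π(0.5855)²/4 = 0.2692 m²; mean velocity V = Q/A = 0.009949/0.2692 = 0.03695 m/s.
Reynolds number Re = ρVD/μ = 1109 · 0.03695 · 0.5855 / 0.0215 = 1118.
Re < 2300 → laminar flow, so f = 64/Re = 64/1118 = 0.05727 (the turbulent correlation is not needed).
Darcy-Weisbach: ΔP = f(L/D)(ρV²/2) = 0.05727·(640.8/0.5855)·(1109·0.03695²/2) = 0.05727·1094·0.7571 = 47.46 Pa.
ΔP = 47.46 Pa = 4.746×10^-4 bar.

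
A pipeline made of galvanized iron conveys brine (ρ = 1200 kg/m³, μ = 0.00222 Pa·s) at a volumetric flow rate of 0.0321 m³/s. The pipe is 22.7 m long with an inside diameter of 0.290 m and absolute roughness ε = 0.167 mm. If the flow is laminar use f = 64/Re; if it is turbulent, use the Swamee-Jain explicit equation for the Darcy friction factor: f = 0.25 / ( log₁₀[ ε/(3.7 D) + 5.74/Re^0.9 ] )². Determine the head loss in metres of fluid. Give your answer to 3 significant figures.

h_f ≈ 0.0202 m

Cross-sectional area A = πD²/4 = π(0.29)²/4 = 0.06605 m²; mean velocity V = Q/A = 0.0321/0.06605 = 0.486 m/s.
Reynolds number Re = ρVD/μ = 1200 · 0.486 · 0.29 / 0.00222 = 7.618e+04.
Re > 4000 → turbulent. Relative roughness ε/D = 0.000167/0.29 = 0.000576. Swamee-Jain: f = 0.25/(log₁₀[0.000576/3.7 + 5.74/7.618e+04^0.9])² = 0.25/(log₁₀[0.000156 + 0.000232])² = 0.25/(-3.412)² = 0.02148.
Darcy-Weisbach: ΔP = f(L/D)(ρV²/2) = 0.02148·(22.7/0.29)·(1200·0.486²/2) = 0.02148·78.28·141.7 = 238.2 Pa.
Head loss h_f = ΔP/(ρg) = 238.2/(1200·9.81) = 0.0202 m.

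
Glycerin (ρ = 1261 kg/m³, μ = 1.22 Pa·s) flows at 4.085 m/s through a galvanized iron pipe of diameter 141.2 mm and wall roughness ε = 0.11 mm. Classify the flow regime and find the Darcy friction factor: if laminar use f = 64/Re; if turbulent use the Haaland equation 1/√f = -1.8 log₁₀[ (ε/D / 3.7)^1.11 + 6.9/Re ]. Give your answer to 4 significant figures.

f ≈ 0.1073

Re = ρVD/μ = 1261·4.085·0.1412/1.22 = 596.2.
Re < 2300 → laminar, so f = 64/Re = 0.1073 (roughness is irrelevant in laminar flow).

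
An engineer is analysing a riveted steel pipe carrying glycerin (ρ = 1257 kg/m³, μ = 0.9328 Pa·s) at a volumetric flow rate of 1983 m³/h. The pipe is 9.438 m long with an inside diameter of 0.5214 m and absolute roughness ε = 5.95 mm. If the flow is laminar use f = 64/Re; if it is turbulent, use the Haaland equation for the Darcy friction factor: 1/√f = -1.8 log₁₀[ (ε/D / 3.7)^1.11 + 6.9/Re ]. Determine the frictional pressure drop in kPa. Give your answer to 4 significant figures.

ΔP ≈ 2.673 kPa

Q = 1983 m³/h = 1983/3600 = 0.5508 m³/s.
Cross-sectional area A = πD²/4 = π(0.5214)²/4 = 0.2135 m²; mean velocity V = Q/A = 0.5508/0.2135 = 2.58 m/s.
Reynolds number Re = ρVD/μ = 1257 · 2.58 · 0.5214 / 0.933 = 1813.
Re < 2300 → laminar flow, so f = 64/Re = 64/1813 = 0.03531 (the turbulent correlation is not needed).
Darcy-Weisbach: ΔP = f(L/D)(ρV²/2) = 0.03531·(9.438/0.5214)·(1257·2.58²/2) = 0.03531·18.1·4183 = 2673 Pa.
ΔP = 2673 Pa = 2.673 kPa.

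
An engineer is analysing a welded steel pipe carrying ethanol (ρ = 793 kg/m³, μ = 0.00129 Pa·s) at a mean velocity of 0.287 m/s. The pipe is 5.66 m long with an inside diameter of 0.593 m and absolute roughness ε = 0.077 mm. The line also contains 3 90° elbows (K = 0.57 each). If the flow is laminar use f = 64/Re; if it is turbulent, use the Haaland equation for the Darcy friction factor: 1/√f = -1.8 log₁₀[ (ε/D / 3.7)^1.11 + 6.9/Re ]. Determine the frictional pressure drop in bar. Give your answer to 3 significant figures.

ΔP ≈ 6.15×10^-4 bar

Reynolds number Re = ρVD/μ = 793 · 0.287 · 0.593 / 0.00129 = 1.046e+05.
Re > 4000 → turbulent. Relative roughness ε/D = 7.7e-05/0.593 = 0.00013. Haaland: 1/√f = -1.8 log₁₀[(0.00013/3.7)^1.11 + 6.9/1.046e+05] = -1.8 log₁₀[1.14e-05 + 6.6e-05] = 7.401, so f = 0.01826.
Total minor-loss coefficient ΣK = 3·0.57 = 1.71.
ΔP = [f·L/D + ΣK]·(ρV²/2) = [0.01826·5.66/0.593 + 1.71]·(793·0.287²/2) = [0.1742 + 1.71]·32.66 = 61.54 Pa.
ΔP = 61.54 Pa = 6.15×10^-4 bar.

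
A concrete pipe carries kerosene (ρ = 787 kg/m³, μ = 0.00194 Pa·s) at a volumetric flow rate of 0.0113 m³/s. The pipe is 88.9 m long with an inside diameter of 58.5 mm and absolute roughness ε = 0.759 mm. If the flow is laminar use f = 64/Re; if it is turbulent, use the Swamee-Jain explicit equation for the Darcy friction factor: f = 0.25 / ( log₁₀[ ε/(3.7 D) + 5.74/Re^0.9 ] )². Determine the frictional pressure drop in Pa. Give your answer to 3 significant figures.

Cross-sectional area A = πD²/4 = π(0.0585)²/4 = 0.002688 m²; mean velocity V = Q/A = 0.0113/0.002688 = 4.204 m/s.
Reynolds number Re = ρVD/μ = 787 · 4.204 · 0.0585 / 0.00194 = 9.977e+04.
Re > 4000 → turbulent. Relative roughness ε/D = 0.000759/0.0585 = 0.013. Swamee-Jain: f = 0.25/(log₁₀[0.013/3.7 + 5.74/9.977e+04^0.9])² = 0.25/(log₁₀[0.00351 + 0.000182])² = 0.25/(-2.433)² = 0.04223.
Darcy-Weisbach: ΔP = f(L/D)(ρV²/2) = 0.04223·(88.9/0.0585)·(787·4.204²/2) = 0.04223·1520·6955 = 4.463e+05 Pa.

ΔP ≈ 446000 Pa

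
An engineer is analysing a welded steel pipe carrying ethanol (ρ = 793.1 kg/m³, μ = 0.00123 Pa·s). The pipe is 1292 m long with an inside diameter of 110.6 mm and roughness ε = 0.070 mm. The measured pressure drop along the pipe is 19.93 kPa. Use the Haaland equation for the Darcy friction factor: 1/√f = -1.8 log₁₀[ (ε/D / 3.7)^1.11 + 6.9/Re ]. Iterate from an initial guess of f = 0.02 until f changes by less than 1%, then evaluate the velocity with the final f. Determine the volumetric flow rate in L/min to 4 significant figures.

Q ≈ 239.9 L/min

Rearranging Darcy-Weisbach: V = √(2·ΔP·D/(f·L·ρ)). With ε/D = 7e-05/0.1106 = 0.000633, iterate starting from f = 0.02:
  f = 0.02 → V = √(2·1.993e+04·0.1106/(0.02·1292·793.1)) = 0.4638 m/s; Re = ρVD/μ = 3.308e+04; f → 0.02433
  f = 0.02433 → V = 0.4205 m/s; Re = 2.999e+04; f → 0.02479
  f = 0.02479 → V = 0.4166 m/s; Re = 2.971e+04; f → 0.02483
Converged (Δf/f < 1%). With the final f = 0.02483: V = √(2·1.993e+04·0.1106/(0.02483·1292·793.1)) = 0.4163 m/s.
Q = V·A = 0.4163·(π/4·0.1106²) = 0.003999 m³/s = 239.9 L/min.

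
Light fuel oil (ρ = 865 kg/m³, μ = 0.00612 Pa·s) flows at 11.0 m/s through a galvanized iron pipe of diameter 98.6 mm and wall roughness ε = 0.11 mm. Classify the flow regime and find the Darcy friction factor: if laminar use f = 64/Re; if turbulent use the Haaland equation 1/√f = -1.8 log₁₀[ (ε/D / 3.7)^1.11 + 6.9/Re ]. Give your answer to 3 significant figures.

f ≈ 0.0217

Re = ρVD/μ = 865·11·0.0986/0.00612 = 1.533e+05.
Re > 4000 → turbulent. ε/D = 0.00011/0.0986 = 0.00112; Haaland: 1/√f = -1.8 log₁₀[0.000124 + 4.5e-05] = 6.792, so f = 0.02168.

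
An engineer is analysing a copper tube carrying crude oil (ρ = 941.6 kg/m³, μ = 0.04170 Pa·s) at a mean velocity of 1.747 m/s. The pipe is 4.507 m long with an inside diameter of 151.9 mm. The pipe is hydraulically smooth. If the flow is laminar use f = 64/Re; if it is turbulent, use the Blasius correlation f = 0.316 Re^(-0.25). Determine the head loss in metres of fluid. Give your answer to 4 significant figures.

h_f ≈ 0.1658 m

Reynolds number Re = ρVD/μ = 941.6 · 1.747 · 0.1519 / 0.0417 = 5992.
Re > 4000 → turbulent. Smooth-pipe (Blasius): f = 0.316 Re^(-0.25) = 0.316/(5992)^0.25 = 0.03592.
Darcy-Weisbach: ΔP = f(L/D)(ρV²/2) = 0.03592·(4.507/0.1519)·(941.6·1.747²/2) = 0.03592·29.67·1437 = 1531 Pa.
Head loss h_f = ΔP/(ρg) = 1531/(941.6·9.81) = 0.1658 m.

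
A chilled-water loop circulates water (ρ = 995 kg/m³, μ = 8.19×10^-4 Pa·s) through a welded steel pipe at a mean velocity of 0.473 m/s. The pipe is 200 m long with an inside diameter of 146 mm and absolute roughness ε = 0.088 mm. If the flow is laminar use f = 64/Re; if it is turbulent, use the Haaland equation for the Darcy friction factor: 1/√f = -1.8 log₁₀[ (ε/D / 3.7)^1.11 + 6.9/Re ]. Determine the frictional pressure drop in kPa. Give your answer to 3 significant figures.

Reynolds number Re = ρVD/μ = 995 · 0.473 · 0.146 / 0.000819 = 8.39e+04.
Re > 4000 → turbulent. Relative roughness ε/D = 8.8e-05/0.146 = 0.000603. Haaland: 1/√f = -1.8 log₁₀[(0.000603/3.7)^1.11 + 6.9/8.39e+04] = -1.8 log₁₀[6.24e-05 + 8.22e-05] = 6.911, so f = 0.02093.
Darcy-Weisbach: ΔP = f(L/D)(ρV²/2) = 0.02093·(200/0.146)·(995·0.473²/2) = 0.02093·1370·111.3 = 3192 Pa.
ΔP = 3192 Pa = 3.19 kPa.

ΔP ≈ 3.19 kPa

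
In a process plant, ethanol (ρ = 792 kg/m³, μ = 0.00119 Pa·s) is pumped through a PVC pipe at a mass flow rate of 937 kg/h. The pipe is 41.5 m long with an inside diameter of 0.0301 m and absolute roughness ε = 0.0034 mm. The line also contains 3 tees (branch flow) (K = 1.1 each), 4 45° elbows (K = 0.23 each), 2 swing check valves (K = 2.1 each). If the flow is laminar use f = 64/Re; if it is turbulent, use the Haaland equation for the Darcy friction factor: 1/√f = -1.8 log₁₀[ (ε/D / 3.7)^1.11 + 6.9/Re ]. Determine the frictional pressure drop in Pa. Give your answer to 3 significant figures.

ΔP ≈ 4400 Pa

ṁ = 937 kg/h = 937/3600 = 0.2603 kg/s.
A = πD²/4 = π(0.0301)²/4 = 0.0007116 m²; mean velocity V = ṁ/(ρA) = 0.2603/(792 · 0.0007116) = 0.4618 m/s.
Reynolds number Re = ρVD/μ = 792 · 0.4618 · 0.0301 / 0.00119 = 9252.
Re > 4000 → turbulent. Relative roughness ε/D = 3.4e-06/0.0301 = 0.000113. Haaland: 1/√f = -1.8 log₁₀[(0.000113/3.7)^1.11 + 6.9/9252] = -1.8 log₁₀[9.73e-06 + 0.000746] = 5.619, so f = 0.03167.
Total minor-loss coefficient ΣK = 3·1.1 + 4·0.23 + 2·2.1 = 8.42.
ΔP = [f·L/D + ΣK]·(ρV²/2) = [0.03167·41.5/0.0301 + 8.42]·(792·0.4618²/2) = [43.67 + 8.42]·84.46 = 4399 Pa.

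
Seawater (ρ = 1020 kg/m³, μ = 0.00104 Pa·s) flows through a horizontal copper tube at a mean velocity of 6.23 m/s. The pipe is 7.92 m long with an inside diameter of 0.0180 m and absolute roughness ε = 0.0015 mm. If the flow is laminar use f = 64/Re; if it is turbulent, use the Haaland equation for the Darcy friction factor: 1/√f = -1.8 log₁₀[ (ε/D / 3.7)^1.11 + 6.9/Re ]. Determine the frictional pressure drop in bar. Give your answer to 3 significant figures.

Reynolds number Re = ρVD/μ = 1020 · 6.23 · 0.018 / 0.00104 = 1.1e+05.
Re > 4000 → turbulent. Relative roughness ε/D = 1.5e-06/0.018 = 8.33e-05. Haaland: 1/√f = -1.8 log₁₀[(8.33e-05/3.7)^1.11 + 6.9/1.1e+05] = -1.8 log₁₀[6.94e-06 + 6.27e-05] = 7.482, so f = 0.01786.
Darcy-Weisbach: ΔP = f(L/D)(ρV²/2) = 0.01786·(7.92/0.018)·(1020·6.23²/2) = 0.01786·440·1.979e+04 = 1.556e+05 Pa.
ΔP = 1.556e+05 Pa = 1.56 bar.

ΔP ≈ 1.56 bar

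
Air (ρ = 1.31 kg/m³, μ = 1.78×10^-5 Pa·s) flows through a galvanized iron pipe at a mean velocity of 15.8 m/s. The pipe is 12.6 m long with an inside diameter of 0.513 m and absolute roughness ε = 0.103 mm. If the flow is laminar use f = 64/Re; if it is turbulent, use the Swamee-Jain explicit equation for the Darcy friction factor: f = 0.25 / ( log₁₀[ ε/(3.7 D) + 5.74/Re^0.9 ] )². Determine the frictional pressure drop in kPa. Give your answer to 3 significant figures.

ΔP ≈ 0.0614 kPa

Reynolds number Re = ρVD/μ = 1.31 · 15.8 · 0.513 / 1.78e-05 = 5.965e+05.
Re > 4000 → turbulent. Relative roughness ε/D = 0.000103/0.513 = 0.000201. Swamee-Jain: f = 0.25/(log₁₀[0.000201/3.7 + 5.74/5.965e+05^0.9])² = 0.25/(log₁₀[5.43e-05 + 3.64e-05])² = 0.25/(-4.043)² = 0.0153.
Darcy-Weisbach: ΔP = f(L/D)(ρV²/2) = 0.0153·(12.6/0.513)·(1.31·15.8²/2) = 0.0153·24.56·163.5 = 61.43 Pa.
ΔP = 61.43 Pa = 0.0614 kPa.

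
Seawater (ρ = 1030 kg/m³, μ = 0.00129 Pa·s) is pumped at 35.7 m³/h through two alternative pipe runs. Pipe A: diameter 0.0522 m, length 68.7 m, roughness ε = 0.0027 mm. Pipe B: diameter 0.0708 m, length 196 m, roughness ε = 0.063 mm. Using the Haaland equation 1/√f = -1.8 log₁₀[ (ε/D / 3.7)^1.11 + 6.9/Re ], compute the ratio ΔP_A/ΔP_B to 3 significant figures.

Pipe A: V = Q/A = 0.009917/0.00214 = 4.634 m/s; Re = 1.931e+05; ε/D = 5.17e-05; Haaland → f = 0.01594; ΔP_A = f(L/D)(ρV²/2) = 2.32e+05 Pa.
Pipe B: V = Q/A = 0.009917/0.003937 = 2.519 m/s; Re = 1.424e+05; ε/D = 0.00089; Haaland → f = 0.02093; ΔP_B = f(L/D)(ρV²/2) = 1.894e+05 Pa.
ΔP_A/ΔP_B = 2.32e+05/1.894e+05 = 1.23.

ΔP_A/ΔP_B ≈ 1.23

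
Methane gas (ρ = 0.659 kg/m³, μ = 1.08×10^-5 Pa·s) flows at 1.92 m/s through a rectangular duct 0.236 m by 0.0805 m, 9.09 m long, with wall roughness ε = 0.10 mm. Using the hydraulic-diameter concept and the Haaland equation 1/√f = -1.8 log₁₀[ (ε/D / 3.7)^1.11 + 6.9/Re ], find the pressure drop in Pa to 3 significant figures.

ΔP ≈ 2.71 Pa

Hydraulic diameter D_h = 4A/P = 4·(0.236·0.0805)/(2·(0.236+0.0805)) = 0.07599/0.633 = 0.1201 m.
Re = ρVD_h/μ = 0.659·1.92·0.1201/1.08e-05 = 1.406e+04.
ε/D_h = 0.0001/0.1201 = 0.000833; Haaland gives 1/√f = -1.8 log₁₀[8.94e-05+0.000491] = 5.826, so f = 0.02946.
ΔP = f(L/D_h)(ρV²/2) = 0.02946·9.09/0.1201·1.215 = 2.71 Pa.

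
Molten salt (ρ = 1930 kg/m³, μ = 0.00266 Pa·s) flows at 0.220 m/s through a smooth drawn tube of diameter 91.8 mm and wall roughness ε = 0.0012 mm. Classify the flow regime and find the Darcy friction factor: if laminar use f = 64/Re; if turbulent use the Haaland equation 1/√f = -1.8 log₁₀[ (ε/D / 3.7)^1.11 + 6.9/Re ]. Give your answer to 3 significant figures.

Re = ρVD/μ = 1930·0.22·0.0918/0.00266 = 1.465e+04.
Re > 4000 → turbulent. ε/D = 1.2e-06/0.0918 = 1.31e-05; Haaland: 1/√f = -1.8 log₁₀[8.88e-07 + 0.000471] = 5.987, so f = 0.0279.

f ≈ 0.0279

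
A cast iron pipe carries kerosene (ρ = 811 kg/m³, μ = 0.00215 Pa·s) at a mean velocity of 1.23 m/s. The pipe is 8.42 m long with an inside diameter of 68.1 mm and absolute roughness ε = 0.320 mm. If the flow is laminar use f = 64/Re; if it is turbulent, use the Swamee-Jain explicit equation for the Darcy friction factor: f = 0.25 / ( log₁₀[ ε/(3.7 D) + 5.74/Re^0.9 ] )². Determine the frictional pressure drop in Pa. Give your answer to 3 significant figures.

Reynolds number Re = ρVD/μ = 811 · 1.23 · 0.0681 / 0.00215 = 3.16e+04.
Re > 4000 → turbulent. Relative roughness ε/D = 0.00032/0.0681 = 0.0047. Swamee-Jain: f = 0.25/(log₁₀[0.0047/3.7 + 5.74/3.16e+04^0.9])² = 0.25/(log₁₀[0.00127 + 0.000512])² = 0.25/(-2.749)² = 0.03308.
Darcy-Weisbach: ΔP = f(L/D)(ρV²/2) = 0.03308·(8.42/0.0681)·(811·1.23²/2) = 0.03308·123.6·613.5 = 2509 Pa.

ΔP ≈ 2510 Pa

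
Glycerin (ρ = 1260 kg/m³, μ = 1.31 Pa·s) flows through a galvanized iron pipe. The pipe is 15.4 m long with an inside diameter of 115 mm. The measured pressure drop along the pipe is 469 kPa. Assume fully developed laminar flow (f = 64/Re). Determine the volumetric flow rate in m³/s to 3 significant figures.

Q ≈ 0.0998 m³/s

For laminar flow, f = 64/Re with Re = ρVD/μ, so Darcy-Weisbach reduces to ΔP = 32μLV/D². Solving for V: V = ΔP·D²/(32μL) = 4.69e+05·(0.115)²/(32·1.31·15.4) = 9.608 m/s.
Check: Re = ρVD/μ = 1260·9.608·0.115/1.31 = 1063 < 2300, so the laminar assumption holds.
Q = V·A = 9.608·(π/4·0.115²) = 0.0998 m³/s = 0.0998 m³/s.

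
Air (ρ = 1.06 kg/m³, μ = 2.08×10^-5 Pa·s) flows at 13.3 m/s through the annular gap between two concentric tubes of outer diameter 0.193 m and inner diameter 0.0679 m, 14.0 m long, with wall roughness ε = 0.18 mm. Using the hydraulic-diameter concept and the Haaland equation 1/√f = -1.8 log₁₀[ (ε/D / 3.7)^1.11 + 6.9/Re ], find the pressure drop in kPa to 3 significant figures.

ΔP ≈ 0.248 kPa

Hydraulic diameter D_h = 4A/P = D_o - D_i = 0.193 - 0.0679 = 0.1251 m.
Re = ρVD_h/μ = 1.06·13.3·0.1251/2.08e-05 = 8.479e+04.
ε/D_h = 0.00018/0.1251 = 0.00144; Haaland gives 1/√f = -1.8 log₁₀[0.000164+8.14e-05] = 6.498, so f = 0.02368.
ΔP = f(L/D_h)(ρV²/2) = 0.02368·14/0.1251·93.75 = 248.4 Pa.
ΔP = 0.248 kPa.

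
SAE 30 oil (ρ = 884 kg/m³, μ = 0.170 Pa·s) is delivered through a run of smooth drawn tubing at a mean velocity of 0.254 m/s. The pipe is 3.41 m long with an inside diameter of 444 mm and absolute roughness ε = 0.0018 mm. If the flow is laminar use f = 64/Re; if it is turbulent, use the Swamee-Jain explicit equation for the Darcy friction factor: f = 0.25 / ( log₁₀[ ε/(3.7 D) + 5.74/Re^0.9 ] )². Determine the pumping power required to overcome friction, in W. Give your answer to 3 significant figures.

P ≈ 0.940 W

Reynolds number Re = ρVD/μ = 884 · 0.254 · 0.444 / 0.17 = 586.4.
Re < 2300 → laminar flow, so f = 64/Re = 64/586.4 = 0.1091 (the turbulent correlation is not needed).
Darcy-Weisbach: ΔP = f(L/D)(ρV²/2) = 0.1091·(3.41/0.444)·(884·0.254²/2) = 0.1091·7.68·28.52 = 23.9 Pa.
Q = V·A = 0.254·0.1548 = 0.03933 m³/s.
Pumping power P = QΔP = 0.03933·23.9 = 0.9400 W = 0.940 W.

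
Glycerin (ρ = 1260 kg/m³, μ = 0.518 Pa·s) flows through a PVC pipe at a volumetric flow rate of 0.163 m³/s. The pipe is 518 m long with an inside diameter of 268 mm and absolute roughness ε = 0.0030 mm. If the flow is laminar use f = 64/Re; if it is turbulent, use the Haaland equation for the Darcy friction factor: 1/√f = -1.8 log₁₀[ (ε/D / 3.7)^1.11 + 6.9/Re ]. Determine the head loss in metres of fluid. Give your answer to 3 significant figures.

h_f ≈ 27.9 m

Cross-sectional area A = πD²/4 = π(0.268)²/4 = 0.05641 m²; mean velocity V = Q/A = 0.163/0.05641 = 2.89 m/s.
Reynolds number Re = ρVD/μ = 1260 · 2.89 · 0.268 / 0.518 = 1884.
Re < 2300 → laminar flow, so f = 64/Re = 64/1884 = 0.03398 (the turbulent correlation is not needed).
Darcy-Weisbach: ΔP = f(L/D)(ρV²/2) = 0.03398·(518/0.268)·(1260·2.89²/2) = 0.03398·1933·5260 = 3.454e+05 Pa.
Head loss h_f = ΔP/(ρg) = 3.454e+05/(1260·9.81) = 27.9 m.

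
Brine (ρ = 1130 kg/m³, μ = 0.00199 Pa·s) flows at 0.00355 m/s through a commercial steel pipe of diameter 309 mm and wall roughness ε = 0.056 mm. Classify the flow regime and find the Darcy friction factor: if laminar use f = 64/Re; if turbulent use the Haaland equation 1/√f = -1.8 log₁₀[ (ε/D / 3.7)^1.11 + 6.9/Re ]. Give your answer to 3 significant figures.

Re = ρVD/μ = 1130·0.00355·0.309/0.00199 = 622.9.
Re < 2300 → laminar, so f = 64/Re = 0.1027 (roughness is irrelevant in laminar flow).

f ≈ 0.103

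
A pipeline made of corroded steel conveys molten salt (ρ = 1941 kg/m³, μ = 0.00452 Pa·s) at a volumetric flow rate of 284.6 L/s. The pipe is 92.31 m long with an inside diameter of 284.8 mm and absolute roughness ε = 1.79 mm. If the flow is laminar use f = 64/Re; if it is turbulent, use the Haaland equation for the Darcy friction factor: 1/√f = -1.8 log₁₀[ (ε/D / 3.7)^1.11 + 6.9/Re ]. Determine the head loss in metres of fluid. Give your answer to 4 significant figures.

h_f ≈ 10.81 m

Q = 284.6 L/s = 284.6/1000 = 0.2846 m³/s.
Cross-sectional area A = πD²/4 = π(0.2848)²/4 = 0.0637 m²; mean velocity V = Q/A = 0.2846/0.0637 = 4.468 m/s.
Reynolds number Re = ρVD/μ = 1941 · 4.468 · 0.2848 / 0.00452 = 5.464e+05.
Re > 4000 → turbulent. Relative roughness ε/D = 0.00179/0.2848 = 0.00629. Haaland: 1/√f = -1.8 log₁₀[(0.00629/3.7)^1.11 + 6.9/5.464e+05] = -1.8 log₁₀[0.000842 + 1.26e-05] = 5.523, so f = 0.03279.
Darcy-Weisbach: ΔP = f(L/D)(ρV²/2) = 0.03279·(92.31/0.2848)·(1941·4.468²/2) = 0.03279·324.1·1.937e+04 = 2.058e+05 Pa.
Head loss h_f = ΔP/(ρg) = 2.058e+05/(1941·9.81) = 10.81 m.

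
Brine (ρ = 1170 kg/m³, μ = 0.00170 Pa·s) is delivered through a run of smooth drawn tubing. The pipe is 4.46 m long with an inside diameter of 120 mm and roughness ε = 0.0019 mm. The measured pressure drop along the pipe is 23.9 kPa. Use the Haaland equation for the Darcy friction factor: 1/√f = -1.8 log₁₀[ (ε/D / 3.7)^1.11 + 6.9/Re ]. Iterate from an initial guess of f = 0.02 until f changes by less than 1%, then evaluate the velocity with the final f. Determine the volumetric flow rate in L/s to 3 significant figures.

Rearranging Darcy-Weisbach: V = √(2·ΔP·D/(f·L·ρ)). With ε/D = 1.9e-06/0.12 = 1.58e-05, iterate starting from f = 0.02:
  f = 0.02 → V = √(2·2.39e+04·0.12/(0.02·4.46·1170)) = 7.414 m/s; Re = ρVD/μ = 6.123e+05; f → 0.01281
  f = 0.01281 → V = 9.262 m/s; Re = 7.649e+05; f → 0.01237
  f = 0.01237 → V = 9.426 m/s; Re = 7.785e+05; f → 0.01234
Converged (Δf/f < 1%). With the final f = 0.01234: V = √(2·2.39e+04·0.12/(0.01234·4.46·1170)) = 9.439 m/s.
Q = V·A = 9.439·(π/4·0.12²) = 0.1068 m³/s = 107 L/s.

Q ≈ 107 L/s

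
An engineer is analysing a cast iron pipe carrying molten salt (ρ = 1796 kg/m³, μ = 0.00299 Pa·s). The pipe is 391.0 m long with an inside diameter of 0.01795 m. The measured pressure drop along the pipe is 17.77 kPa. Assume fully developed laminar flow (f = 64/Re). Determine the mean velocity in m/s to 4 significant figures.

For laminar flow, f = 64/Re with Re = ρVD/μ, so Darcy-Weisbach reduces to ΔP = 32μLV/D². Solving for V: V = ΔP·D²/(32μL) = 1.777e+04·(0.01795)²/(32·0.00299·391) = 0.153 m/s.
Check: Re = ρVD/μ = 1796·0.153·0.01795/0.00299 = 1650 < 2300, so the laminar assumption holds.

V ≈ 0.1530 m/s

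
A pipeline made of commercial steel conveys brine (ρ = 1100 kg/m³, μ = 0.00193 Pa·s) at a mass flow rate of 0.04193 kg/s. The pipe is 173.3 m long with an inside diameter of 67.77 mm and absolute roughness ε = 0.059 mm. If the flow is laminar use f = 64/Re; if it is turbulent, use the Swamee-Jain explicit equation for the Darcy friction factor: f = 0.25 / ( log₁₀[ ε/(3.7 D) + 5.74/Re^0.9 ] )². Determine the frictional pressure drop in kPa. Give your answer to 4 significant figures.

A = πD²/4 = π(0.06777)²/4 = 0.003607 m²; mean velocity V = ṁ/(ρA) = 0.04193/(1100 · 0.003607) = 0.01057 m/s.
Reynolds number Re = ρVD/μ = 1100 · 0.01057 · 0.06777 / 0.00193 = 408.2.
Re < 2300 → laminar flow, so f = 64/Re = 64/408.2 = 0.1568 (the turbulent correlation is not needed).
Darcy-Weisbach: ΔP = f(L/D)(ρV²/2) = 0.1568·(173.3/0.06777)·(1100·0.01057²/2) = 0.1568·2557·0.06142 = 24.63 Pa.
ΔP = 24.63 Pa = 0.02463 kPa.

ΔP ≈ 0.02463 kPa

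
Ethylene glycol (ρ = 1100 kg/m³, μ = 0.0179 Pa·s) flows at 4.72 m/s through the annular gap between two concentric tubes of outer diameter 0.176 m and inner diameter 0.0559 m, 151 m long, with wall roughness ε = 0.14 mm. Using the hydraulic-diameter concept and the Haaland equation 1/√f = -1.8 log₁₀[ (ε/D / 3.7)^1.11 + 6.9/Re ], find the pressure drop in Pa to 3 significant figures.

ΔP ≈ 392000 Pa

Hydraulic diameter D_h = 4A/P = D_o - D_i = 0.176 - 0.0559 = 0.1201 m.
Re = ρVD_h/μ = 1100·4.72·0.1201/0.0179 = 3.484e+04.
ε/D_h = 0.00014/0.1201 = 0.00117; Haaland gives 1/√f = -1.8 log₁₀[0.00013+0.000198] = 6.272, so f = 0.02542.
ΔP = f(L/D_h)(ρV²/2) = 0.02542·151/0.1201·1.225e+04 = 3.917e+05 Pa.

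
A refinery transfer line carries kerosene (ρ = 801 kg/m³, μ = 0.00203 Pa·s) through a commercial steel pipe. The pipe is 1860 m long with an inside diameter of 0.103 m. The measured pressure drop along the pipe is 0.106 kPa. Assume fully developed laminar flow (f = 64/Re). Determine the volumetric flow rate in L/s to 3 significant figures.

For laminar flow, f = 64/Re with Re = ρVD/μ, so Darcy-Weisbach reduces to ΔP = 32μLV/D². Solving for V: V = ΔP·D²/(32μL) = 106·(0.103)²/(32·0.00203·1860) = 0.009307 m/s.
Check: Re = ρVD/μ = 801·0.009307·0.103/0.00203 = 378.3 < 2300, so the laminar assumption holds.
Q = V·A = 0.009307·(π/4·0.103²) = 7.755e-05 m³/s = 0.0776 L/s.

Q ≈ 0.0776 L/s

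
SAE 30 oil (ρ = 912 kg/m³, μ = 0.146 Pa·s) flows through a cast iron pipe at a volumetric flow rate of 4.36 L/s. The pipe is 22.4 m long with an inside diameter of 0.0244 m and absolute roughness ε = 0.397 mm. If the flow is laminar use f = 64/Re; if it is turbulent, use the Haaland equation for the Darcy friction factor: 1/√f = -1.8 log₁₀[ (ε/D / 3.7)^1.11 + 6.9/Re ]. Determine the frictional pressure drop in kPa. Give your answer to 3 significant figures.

Q = 4.36 L/s = 4.36/1000 = 0.00436 m³/s.
Cross-sectional area A = πD²/4 = π(0.0244)²/4 = 0.0004676 m²; mean velocity V = Q/A = 0.00436/0.0004676 = 9.324 m/s.
Reynolds number Re = ρVD/μ = 912 · 9.324 · 0.0244 / 0.146 = 1421.
Re < 2300 → laminar flow, so f = 64/Re = 64/1421 = 0.04503 (the turbulent correlation is not needed).
Darcy-Weisbach: ΔP = f(L/D)(ρV²/2) = 0.04503·(22.4/0.0244)·(912·9.324²/2) = 0.04503·918·3.965e+04 = 1.639e+06 Pa.
ΔP = 1.639e+06 Pa = 1640 kPa.

ΔP ≈ 1640 kPa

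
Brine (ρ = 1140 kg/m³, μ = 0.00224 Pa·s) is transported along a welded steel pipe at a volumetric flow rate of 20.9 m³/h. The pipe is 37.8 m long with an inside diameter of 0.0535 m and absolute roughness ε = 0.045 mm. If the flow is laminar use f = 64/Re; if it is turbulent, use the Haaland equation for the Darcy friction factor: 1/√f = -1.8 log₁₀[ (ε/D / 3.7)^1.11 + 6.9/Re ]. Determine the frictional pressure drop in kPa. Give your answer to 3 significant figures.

Q = 20.9 m³/h = 20.9/3600 = 0.005806 m³/s.
Cross-sectional area A = πD²/4 = π(0.0535)²/4 = 0.002248 m²; mean velocity V = Q/A = 0.005806/0.002248 = 2.583 m/s.
Reynolds number Re = ρVD/μ = 1140 · 2.583 · 0.0535 / 0.00224 = 7.032e+04.
Re > 4000 → turbulent. Relative roughness ε/D = 4.5e-05/0.0535 = 0.000841. Haaland: 1/√f = -1.8 log₁₀[(0.000841/3.7)^1.11 + 6.9/7.032e+04] = -1.8 log₁₀[9.03e-05 + 9.81e-05] = 6.705, so f = 0.02225.
Darcy-Weisbach: ΔP = f(L/D)(ρV²/2) = 0.02225·(37.8/0.0535)·(1140·2.583²/2) = 0.02225·706.5·3802 = 5.975e+04 Pa.
ΔP = 5.975e+04 Pa = 59.8 kPa.

ΔP ≈ 59.8 kPa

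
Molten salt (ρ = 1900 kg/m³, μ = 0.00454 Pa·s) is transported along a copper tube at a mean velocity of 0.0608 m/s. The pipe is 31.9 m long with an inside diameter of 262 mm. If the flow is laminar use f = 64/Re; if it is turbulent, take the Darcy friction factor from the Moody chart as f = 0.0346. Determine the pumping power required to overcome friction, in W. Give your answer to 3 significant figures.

P ≈ 0.0485 W

Reynolds number Re = ρVD/μ = 1900 · 0.0608 · 0.262 / 0.00454 = 6667.
Re > 4000 → turbulent; use the Moody-chart value f = 0.0346.
Darcy-Weisbach: ΔP = f(L/D)(ρV²/2) = 0.0346·(31.9/0.262)·(1900·0.0608²/2) = 0.0346·121.8·3.512 = 14.79 Pa.
Q = V·A = 0.0608·0.05391 = 0.003278 m³/s.
Pumping power P = QΔP = 0.003278·14.79 = 0.04849 W = 0.0485 W.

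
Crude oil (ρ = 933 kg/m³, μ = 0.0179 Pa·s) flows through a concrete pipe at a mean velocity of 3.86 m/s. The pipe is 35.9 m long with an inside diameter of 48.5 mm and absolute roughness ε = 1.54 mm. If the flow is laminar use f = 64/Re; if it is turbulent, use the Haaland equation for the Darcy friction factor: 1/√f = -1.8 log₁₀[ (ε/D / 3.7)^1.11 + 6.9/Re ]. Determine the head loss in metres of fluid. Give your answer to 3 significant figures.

Reynolds number Re = ρVD/μ = 933 · 3.86 · 0.0485 / 0.0179 = 9758.
Re > 4000 → turbulent. Relative roughness ε/D = 0.00154/0.0485 = 0.0318. Haaland: 1/√f = -1.8 log₁₀[(0.0318/3.7)^1.11 + 6.9/9758] = -1.8 log₁₀[0.00508 + 0.000707] = 4.027, so f = 0.06167.
Darcy-Weisbach: ΔP = f(L/D)(ρV²/2) = 0.06167·(35.9/0.0485)·(933·3.86²/2) = 0.06167·740.2·6951 = 3.173e+05 Pa.
Head loss h_f = ΔP/(ρg) = 3.173e+05/(933·9.81) = 34.7 m.

h_f ≈ 34.7 m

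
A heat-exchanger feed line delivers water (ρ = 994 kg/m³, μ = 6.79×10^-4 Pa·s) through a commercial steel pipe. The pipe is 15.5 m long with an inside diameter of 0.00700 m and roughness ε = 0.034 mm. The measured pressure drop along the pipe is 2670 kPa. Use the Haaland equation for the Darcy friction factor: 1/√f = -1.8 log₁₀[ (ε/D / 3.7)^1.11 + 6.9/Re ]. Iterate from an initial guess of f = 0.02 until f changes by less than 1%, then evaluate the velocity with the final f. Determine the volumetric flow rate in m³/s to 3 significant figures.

Q ≈ 3.40×10^-4 m³/s

Rearranging Darcy-Weisbach: V = √(2·ΔP·D/(f·L·ρ)). With ε/D = 3.4e-05/0.007 = 0.00486, iterate starting from f = 0.02:
  f = 0.02 → V = √(2·2.67e+06·0.007/(0.02·15.5·994)) = 11.01 m/s; Re = ρVD/μ = 1.129e+05; f → 0.03093
  f = 0.03093 → V = 8.856 m/s; Re = 9.075e+04; f → 0.03111
Converged (Δf/f < 1%). With the final f = 0.03111: V = √(2·2.67e+06·0.007/(0.03111·15.5·994)) = 8.83 m/s.
Q = V·A = 8.83·(π/4·0.007²) = 0.0003398 m³/s = 3.40×10^-4 m³/s.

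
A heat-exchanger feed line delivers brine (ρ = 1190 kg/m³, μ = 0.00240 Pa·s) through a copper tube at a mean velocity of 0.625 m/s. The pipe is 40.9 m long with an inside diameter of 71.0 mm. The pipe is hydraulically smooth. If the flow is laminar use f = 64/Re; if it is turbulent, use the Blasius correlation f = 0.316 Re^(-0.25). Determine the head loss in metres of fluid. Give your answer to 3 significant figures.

Reynolds number Re = ρVD/μ = 1190 · 0.625 · 0.071 / 0.0024 = 2.2e+04.
Re > 4000 → turbulent. Smooth-pipe (Blasius): f = 0.316 Re^(-0.25) = 0.316/(2.2e+04)^0.25 = 0.02595.
Darcy-Weisbach: ΔP = f(L/D)(ρV²/2) = 0.02595·(40.9/0.071)·(1190·0.625²/2) = 0.02595·576.1·232.4 = 3474 Pa.
Head loss h_f = ΔP/(ρg) = 3474/(1190·9.81) = 0.298 m.

h_f ≈ 0.298 m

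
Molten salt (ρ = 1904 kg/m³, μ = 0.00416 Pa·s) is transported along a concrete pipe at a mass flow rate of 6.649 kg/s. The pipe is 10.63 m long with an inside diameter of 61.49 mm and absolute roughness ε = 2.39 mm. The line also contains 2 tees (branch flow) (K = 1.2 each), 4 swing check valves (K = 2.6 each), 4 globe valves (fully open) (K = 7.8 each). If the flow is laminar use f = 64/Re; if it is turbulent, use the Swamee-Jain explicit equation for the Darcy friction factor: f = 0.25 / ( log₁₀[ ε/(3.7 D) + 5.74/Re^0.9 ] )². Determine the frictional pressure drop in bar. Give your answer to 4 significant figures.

ΔP ≈ 0.7275 bar

A = πD²/4 = π(0.06149)²/4 = 0.00297 m²; mean velocity V = ṁ/(ρA) = 6.649/(1904 · 0.00297) = 1.176 m/s.
Reynolds number Re = ρVD/μ = 1904 · 1.176 · 0.06149 / 0.00416 = 3.31e+04.
Re > 4000 → turbulent. Relative roughness ε/D = 0.00239/0.06149 = 0.0389. Swamee-Jain: f = 0.25/(log₁₀[0.0389/3.7 + 5.74/3.31e+04^0.9])² = 0.25/(log₁₀[0.0105 + 0.000491])² = 0.25/(-1.959)² = 0.06516.
Total minor-loss coefficient ΣK = 2·1.2 + 4·2.6 + 4·7.8 = 44.
ΔP = [f·L/D + ΣK]·(ρV²/2) = [0.06516·10.63/0.06149 + 44]·(1904·1.176²/2) = [11.26 + 44]·1316 = 7.275e+04 Pa.
ΔP = 7.275e+04 Pa = 0.7275 bar.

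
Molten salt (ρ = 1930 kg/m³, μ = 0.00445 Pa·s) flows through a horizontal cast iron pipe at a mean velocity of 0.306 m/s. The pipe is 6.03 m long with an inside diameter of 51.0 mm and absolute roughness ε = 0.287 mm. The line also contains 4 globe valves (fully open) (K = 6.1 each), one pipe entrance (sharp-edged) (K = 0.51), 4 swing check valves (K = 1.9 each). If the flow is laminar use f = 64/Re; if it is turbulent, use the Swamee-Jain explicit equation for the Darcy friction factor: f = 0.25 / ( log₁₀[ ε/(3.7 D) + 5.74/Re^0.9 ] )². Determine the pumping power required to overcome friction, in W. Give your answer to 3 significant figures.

P ≈ 2.12 W

Reynolds number Re = ρVD/μ = 1930 · 0.306 · 0.051 / 0.00445 = 6768.
Re > 4000 → turbulent. Relative roughness ε/D = 0.000287/0.051 = 0.00563. Swamee-Jain: f = 0.25/(log₁₀[0.00563/3.7 + 5.74/6768^0.9])² = 0.25/(log₁₀[0.00152 + 0.00205])² = 0.25/(-2.447)² = 0.04174.
Total minor-loss coefficient ΣK = 4·6.1 + 1·0.51 + 4·1.9 = 32.5.
ΔP = [f·L/D + ΣK]·(ρV²/2) = [0.04174·6.03/0.051 + 32.5]·(1930·0.306²/2) = [4.935 + 32.5]·90.36 = 3383 Pa.
Q = V·A = 0.306·0.002043 = 0.0006251 m³/s.
Pumping power P = QΔP = 0.0006251·3383 = 2.115 W = 2.12 W.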